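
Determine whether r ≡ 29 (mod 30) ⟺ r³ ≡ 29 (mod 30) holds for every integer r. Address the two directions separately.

Both implications hold.

(⟹) Suppose r ≡ 29 (mod 30). Write r = 30j + 29. Then (30j + 29)³ = 27000j³ + 78300j² + 75690j + 24389 = 30(900j³ + 2610j² + 2523j + 812) + 29, so r³ ≡ 29 (mod 30).

(⟸) Conversely, suppose r³ ≡ 29 (mod 30). The only residue r in {0, …, 29} with r³ ≡ 29 (mod 30) is r = 29, so r ≡ 29 (mod 30).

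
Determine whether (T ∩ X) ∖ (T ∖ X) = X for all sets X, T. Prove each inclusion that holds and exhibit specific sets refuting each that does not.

(⊇) This inclusion fails. Take X = {1}, T = ∅; then 1 ∈ X but 1 ∉ (T ∩ X) ∖ (T ∖ X).

(⊆) Let x ∈ (T ∩ X) ∖ (T ∖ X). Then x ∈ X ∩ T, from which x ∈ X.

The sets are not equal: only the forward inclusion holds.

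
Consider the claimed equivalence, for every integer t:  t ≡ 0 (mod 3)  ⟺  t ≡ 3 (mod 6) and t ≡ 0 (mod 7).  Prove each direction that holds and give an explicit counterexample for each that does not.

[⇒] This fails: t = 0 gives 0 ≡ 0 (mod 3) but 0 ≡ 0 (mod 6), so the conjunction on the right does not hold.

[⇐] Conversely, if t ≡ 3 (mod 6) and t ≡ 0 (mod 7), then by the Chinese remainder theorem t ≡ 21 (mod 42). Since 21 ≡ 0 (mod 3) and 3 ∣ 42, we get t ≡ 0 (mod 3).

Only the reverse direction holds.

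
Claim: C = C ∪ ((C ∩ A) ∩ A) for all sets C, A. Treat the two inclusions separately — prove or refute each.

Both inclusions hold; the sets are equal.

(⊆) Let x ∈ C. Then either x ∈ C and x ∉ A; or x ∈ C ∩ A. In each case x ∈ C ∪ ((C ∩ A) ∩ A), so C ⊆ C ∪ ((C ∩ A) ∩ A).

(⊇) Let x ∈ C ∪ ((C ∩ A) ∩ A). Then either x ∈ C and x ∉ A; or x ∈ C ∩ A. In each case x ∈ C, so C ∪ ((C ∩ A) ∩ A) ⊆ C.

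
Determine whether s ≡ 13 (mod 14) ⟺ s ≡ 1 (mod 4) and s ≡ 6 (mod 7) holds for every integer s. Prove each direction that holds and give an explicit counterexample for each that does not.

(⇒) fails; (⇐) holds.

Forward direction. This fails: s = 27 gives 27 ≡ 13 (mod 14) but 27 ≡ 3 (mod 4), so the conjunction on the right does not hold.

Converse. If s ≡ 1 (mod 4) and s ≡ 6 (mod 7), then by the Chinese remainder theorem s ≡ 13 (mod 28). Since 13 ≡ 13 (mod 14) and 14 ∣ 28, we get s ≡ 13 (mod 14).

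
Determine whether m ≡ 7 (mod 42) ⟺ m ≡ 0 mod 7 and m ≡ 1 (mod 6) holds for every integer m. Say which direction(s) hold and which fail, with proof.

Both implications hold.

(⇐) If m ≡ 0 (mod 7) and m ≡ 1 (mod 6), then by the Chinese remainder theorem m ≡ 7 (mod 42). This is exactly m ≡ 7 (mod 42).

(⇒) Suppose m ≡ 7 (mod 42); write m = 42j + 7. Since 7 ∣ 42, reducing mod 7 gives m ≡ 7 ≡ 0 (mod 7); since 6 ∣ 42, reducing mod 6 gives m ≡ 7 ≡ 1 (mod 6).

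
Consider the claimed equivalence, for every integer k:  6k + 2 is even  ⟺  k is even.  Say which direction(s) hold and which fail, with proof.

[⇒] This fails: take k = 3. Then 6k + 2 = 20, which is even, yet k = 3 is odd, not even.

[⇐] Suppose k is even. Since 6 is even, 6k is even for every k, so 6k + 2 has the same parity as 2, which is even. Hence 6k + 2 is even.

Only the reverse direction holds.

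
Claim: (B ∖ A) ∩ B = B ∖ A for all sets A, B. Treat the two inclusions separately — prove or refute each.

The two sets are equal.

(⊆) Let x ∈ (B ∖ A) ∩ B. Then x ∈ B and x ∉ A, from which x ∈ B ∖ A.

(⊇) Let x ∈ B ∖ A. Then x ∈ B and x ∉ A, from which x ∈ (B ∖ A) ∩ B.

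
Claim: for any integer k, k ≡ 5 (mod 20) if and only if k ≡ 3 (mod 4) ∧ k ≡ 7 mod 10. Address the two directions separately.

[⇒] This fails: k = 5 gives 5 ≡ 5 (mod 20) but 5 ≡ 1 (mod 4), so the conjunction on the right does not hold.

[⇐] This fails: k = 7 satisfies both congruences on the right (7 ≡ 3 mod 4 and 7 ≡ 7 mod 10) yet 7 ≡ 7 (mod 20), not 5.

Neither direction holds.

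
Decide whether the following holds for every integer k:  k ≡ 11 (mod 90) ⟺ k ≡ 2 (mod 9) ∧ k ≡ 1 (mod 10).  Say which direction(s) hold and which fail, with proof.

Both directions hold; the statement is true.

Converse. If k ≡ 2 (mod 9) and k ≡ 1 (mod 10), then by the Chinese remainder theorem k ≡ 11 (mod 90). This is exactly k ≡ 11 (mod 90).

Forward direction. Suppose k ≡ 11 (mod 90); write k = 90j + 11. Since 9 ∣ 90, reducing mod 9 gives k ≡ 11 ≡ 2 (mod 9); since 10 ∣ 90, reducing mod 10 gives k ≡ 11 ≡ 1 (mod 10).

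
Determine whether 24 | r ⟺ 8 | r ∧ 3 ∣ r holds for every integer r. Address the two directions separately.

[⇒] If 24 ∣ r, write r = 24q. Since 24 = 3·8, r = 8·(3q), so 8 ∣ r; and since 24 = 8·3, r = 3·(8q), so 3 ∣ r.

[⇐] Suppose 8 ∣ r and 3 ∣ r. Any common multiple of 8 and 3 is a multiple of their lcm; here gcd(8, 3) = 1, so lcm(8, 3) = 8·3 = 24, so 24 ∣ r.

Both directions hold.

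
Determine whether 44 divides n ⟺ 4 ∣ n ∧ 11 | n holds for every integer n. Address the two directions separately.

Equivalent; both directions hold.

Converse. Suppose 4 ∣ n and 11 ∣ n. Any common multiple of 4 and 11 is a multiple of their lcm; here gcd(4, 11) = 1, so lcm(4, 11) = 4·11 = 44, so 44 ∣ n.

Forward direction. If 44 ∣ n, write n = 44q. Since 44 = 11·4, n = 4·(11q), so 4 ∣ n; and since 44 = 4·11, n = 11·(4q), so 11 ∣ n.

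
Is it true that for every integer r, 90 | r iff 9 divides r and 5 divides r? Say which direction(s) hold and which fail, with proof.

(⇒) holds; (⇐) fails.

Forward direction. If 90 ∣ r, write r = 90q. Since 90 = 10·9, r = 9·(10q), so 9 ∣ r; and since 90 = 18·5, r = 5·(18q), so 5 ∣ r.

Converse. This fails: take r = 45. Both 9 ∣ 45 and 5 ∣ 45, yet 45 is not a multiple of 90 (since 45 = 0·90 + 45), so 90 ∤ 45.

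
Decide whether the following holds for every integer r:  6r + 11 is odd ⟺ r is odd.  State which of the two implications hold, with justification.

Only the reverse direction holds.

(→) This fails: take r = 2. Then 6r + 11 = 23, which is odd, yet r = 2 is even, not odd.

(←) Suppose r is odd. Since 6 is even, 6r is even for every r, so 6r + 11 has the same parity as 11, which is odd. Hence 6r + 11 is odd.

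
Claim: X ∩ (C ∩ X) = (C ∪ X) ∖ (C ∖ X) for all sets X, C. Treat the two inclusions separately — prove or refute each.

(⊆) Let x ∈ X ∩ (C ∩ X). Then x ∈ X ∩ C, from which x ∈ (C ∪ X) ∖ (C ∖ X).

(⊇) This inclusion fails. Take X = {1}, C = ∅; then 1 ∈ (C ∪ X) ∖ (C ∖ X) but 1 ∉ X ∩ (C ∩ X).

The sets are not equal: only the forward inclusion holds.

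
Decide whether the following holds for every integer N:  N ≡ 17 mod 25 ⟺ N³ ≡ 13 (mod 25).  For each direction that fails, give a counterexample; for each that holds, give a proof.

[⇒] Suppose N ≡ 17 mod 25. Write N = 25j + 17. Then (25j + 17)³ = 15625j³ + 31875j² + 21675j + 4913 = 25(625j³ + 1275j² + 867j + 196) + 13, so N³ ≡ 13 (mod 25).

[⇐] Conversely, suppose N³ ≡ 13 (mod 25). The only residue r in {0, …, 24} with r³ ≡ 13 (mod 25) is r = 17, so N ≡ 17 (mod 25).

Both directions hold.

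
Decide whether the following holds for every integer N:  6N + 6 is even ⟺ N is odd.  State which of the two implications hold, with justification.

(→) This fails: take N = 4. Then 6N + 6 = 30, which is even, yet N = 4 is even, not odd.

(←) Suppose N is odd. Since 6 is even, 6N is even for every N, so 6N + 6 has the same parity as 6, which is even. Hence 6N + 6 is even.

(⇒) fails; (⇐) holds.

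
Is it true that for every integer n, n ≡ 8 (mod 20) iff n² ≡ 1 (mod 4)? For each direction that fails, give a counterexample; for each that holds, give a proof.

Both directions fail.

[⇒] This fails: take n = 8. Then 8 ≡ 8 (mod 20), but 8² = 64 ≡ 0 (mod 4), not 1.

[⇐] This fails: take n = 1. Then 1² = 1 ≡ 1 (mod 4), yet 1 ≡ 1 (mod 20), not 8.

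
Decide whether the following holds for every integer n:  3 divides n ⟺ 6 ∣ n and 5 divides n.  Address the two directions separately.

(⇒) This fails: take n = 3. Certainly 3 ∣ 3, but 6 ∤ 3.

(⇐) Suppose 6 ∣ n and 5 ∣ n. Any common multiple of 6 and 5 is a multiple of their lcm; here gcd(6, 5) = 1, so lcm(6, 5) = 6·5 = 30, so 30 ∣ n. Since 3 ∣ 30, it follows that 3 ∣ n.

The forward direction fails; the converse holds.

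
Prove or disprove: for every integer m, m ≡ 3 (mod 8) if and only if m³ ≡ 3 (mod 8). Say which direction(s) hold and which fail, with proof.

Forward direction. Suppose m ≡ 3 (mod 8). Write m = 8j + 3. Then (8j + 3)³ = 512j³ + 576j² + 216j + 27 = 8(64j³ + 72j² + 27j + 3) + 3, so m³ ≡ 3 (mod 8).

Converse. Suppose m³ ≡ 3 (mod 8). The only residue r in {0, …, 7} with r³ ≡ 3 (mod 8) is r = 3, so m ≡ 3 (mod 8).

The biconditional holds.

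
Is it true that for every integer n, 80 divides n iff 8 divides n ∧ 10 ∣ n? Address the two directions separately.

(→) If 80 ∣ n, write n = 80q. Since 80 = 10·8, n = 8·(10q), so 8 ∣ n; and since 80 = 8·10, n = 10·(8q), so 10 ∣ n.

(←) This fails: take n = 40. Both 8 ∣ 40 and 10 ∣ 40, yet 40 is not a multiple of 80 (since 40 = 0·80 + 40), so 80 ∤ 40.

The forward direction holds; the converse fails.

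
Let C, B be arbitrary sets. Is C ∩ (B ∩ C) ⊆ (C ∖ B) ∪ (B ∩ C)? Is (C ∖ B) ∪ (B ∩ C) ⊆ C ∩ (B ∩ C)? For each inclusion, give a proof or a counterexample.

(⟹) Let x ∈ C ∩ (B ∩ C). Then x ∈ C ∩ B, from which x ∈ (C ∖ B) ∪ (B ∩ C).

(⟸) This inclusion fails. Take C = {1}, B = ∅; then 1 ∈ (C ∖ B) ∪ (B ∩ C) but 1 ∉ C ∩ (B ∩ C).

The sets are not equal: only the forward inclusion holds.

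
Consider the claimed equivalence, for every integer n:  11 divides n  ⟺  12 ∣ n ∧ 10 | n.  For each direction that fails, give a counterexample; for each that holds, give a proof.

(→) This fails: take n = 11. Certainly 11 ∣ 11, but 12 ∤ 11.

(←) This fails: take n = 60. Both 12 ∣ 60 and 10 ∣ 60, yet 60 is not a multiple of 11 (since 60 = 5·11 + 5), so 11 ∤ 60.

Neither direction holds.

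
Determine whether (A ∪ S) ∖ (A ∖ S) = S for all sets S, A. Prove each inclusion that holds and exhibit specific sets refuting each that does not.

Forward inclusion. Let x ∈ (A ∪ S) ∖ (A ∖ S). Then either x ∈ S and x ∉ A; or x ∈ S ∩ A. In each case x ∈ S, so (A ∪ S) ∖ (A ∖ S) ⊆ S.

Reverse inclusion. Let x ∈ S. Then either x ∈ S and x ∉ A; or x ∈ S ∩ A. In each case x ∈ (A ∪ S) ∖ (A ∖ S), so S ⊆ (A ∪ S) ∖ (A ∖ S).

Both inclusions hold; the sets are equal.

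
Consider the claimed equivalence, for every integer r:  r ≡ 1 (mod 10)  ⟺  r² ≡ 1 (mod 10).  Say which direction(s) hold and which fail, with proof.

Not equivalent: only (⇒) holds.

(→) Suppose r ≡ 1 (mod 10). Write r = 10j + 1. Then (10j + 1)² = 100j² + 20j + 1 = 10(10j² + 2j) + 1, so r² ≡ 1 (mod 10).

(←) This fails: take r = 9. Then 9² = 81 ≡ 1 (mod 10), yet 9 ≡ 9 (mod 10), not 1.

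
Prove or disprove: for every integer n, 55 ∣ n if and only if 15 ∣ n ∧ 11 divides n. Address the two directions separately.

Only the reverse direction holds.

(→) This fails: take n = 55. Certainly 55 ∣ 55, but 15 ∤ 55.

(←) Suppose 15 ∣ n and 11 ∣ n. Any common multiple of 15 and 11 is a multiple of their lcm; here gcd(15, 11) = 1, so lcm(15, 11) = 15·11 = 165, so 165 ∣ n. Since 55 ∣ 165, it follows that 55 ∣ n.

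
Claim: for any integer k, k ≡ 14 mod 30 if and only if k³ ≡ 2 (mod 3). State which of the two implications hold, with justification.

(⇒) Suppose k ≡ 14 (mod 30). Then k³ ≡ 14³ = 2744 (mod 30), and since 3 ∣ 30, also k³ ≡ 2 (mod 3).

(⇐) This fails: take k = 2. Then 2³ = 8 ≡ 2 (mod 3), yet 2 ≡ 2 (mod 30), not 14.

Not equivalent: only (⇒) holds.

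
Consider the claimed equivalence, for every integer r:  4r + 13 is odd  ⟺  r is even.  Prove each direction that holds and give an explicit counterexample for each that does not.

(⇒) fails; (⇐) holds.

(⇐) Suppose r is even. Since 4 is even, 4r is even for every r, so 4r + 13 has the same parity as 13, which is odd. Hence 4r + 13 is odd.

(⇒) This fails: take r = 5. Then 4r + 13 = 33, which is odd, yet r = 5 is odd, not even.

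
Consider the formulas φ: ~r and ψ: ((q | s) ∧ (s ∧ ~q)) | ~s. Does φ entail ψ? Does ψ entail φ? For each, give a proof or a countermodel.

(⇒) This fails. Under r = F, q = T, s = T, the left side is true but the right side is false.

(⇐) This fails. Under r = T, q = F, s = F, the left side is false but the right side is true.

Neither implication holds.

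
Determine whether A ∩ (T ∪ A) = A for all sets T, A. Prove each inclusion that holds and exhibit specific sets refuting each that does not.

Forward inclusion. Let x ∈ A ∩ (T ∪ A). Then either x ∈ A and x ∉ T; or x ∈ T ∩ A. In each case x ∈ A, so A ∩ (T ∪ A) ⊆ A.

Reverse inclusion. Let x ∈ A. Then either x ∈ A and x ∉ T; or x ∈ T ∩ A. In each case x ∈ A ∩ (T ∪ A), so A ⊆ A ∩ (T ∪ A).

Both inclusions hold.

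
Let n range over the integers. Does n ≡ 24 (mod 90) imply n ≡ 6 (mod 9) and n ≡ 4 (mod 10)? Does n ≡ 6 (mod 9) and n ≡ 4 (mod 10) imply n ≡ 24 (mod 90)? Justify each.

Both directions hold; the statement is true.

(⇒) Suppose n ≡ 24 (mod 90); write n = 90j + 24. Since 9 ∣ 90, reducing mod 9 gives n ≡ 24 ≡ 6 (mod 9); since 10 ∣ 90, reducing mod 10 gives n ≡ 24 ≡ 4 (mod 10).

(⇐) Conversely, if n ≡ 6 (mod 9) and n ≡ 4 (mod 10), then by the Chinese remainder theorem n ≡ 24 (mod 90). This is exactly n ≡ 24 (mod 90).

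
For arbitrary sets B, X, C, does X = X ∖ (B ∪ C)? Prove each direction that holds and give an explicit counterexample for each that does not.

(⊆) fails; (⊇) holds.

Reverse inclusion. Let x ∈ X ∖ (B ∪ C). Then x ∈ X and x ∉ B, C, from which x ∈ X.

Forward inclusion. This inclusion fails. Take B = {1}, X = {1}, C = ∅; then 1 ∈ X but 1 ∉ X ∖ (B ∪ C).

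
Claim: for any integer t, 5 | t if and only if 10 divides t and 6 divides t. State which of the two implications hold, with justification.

Only the converse holds.

(⟸) Suppose 10 ∣ t and 6 ∣ t. Any common multiple of 10 and 6 is a multiple of their lcm; here lcm(10, 6) = 10·6/gcd(10, 6) = 60/2 = 30, so 30 ∣ t. Since 5 ∣ 30, it follows that 5 ∣ t.

(⟹) This fails: take t = 5. Certainly 5 ∣ 5, but 10 ∤ 5.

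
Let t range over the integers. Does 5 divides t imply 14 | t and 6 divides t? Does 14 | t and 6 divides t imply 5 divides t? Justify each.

Neither direction holds.

(⇒) This fails: take t = 5. Certainly 5 ∣ 5, but 14 ∤ 5.

(⇐) This fails: take t = 42. Both 14 ∣ 42 and 6 ∣ 42, yet 42 is not a multiple of 5 (since 42 = 8·5 + 2), so 5 ∤ 42.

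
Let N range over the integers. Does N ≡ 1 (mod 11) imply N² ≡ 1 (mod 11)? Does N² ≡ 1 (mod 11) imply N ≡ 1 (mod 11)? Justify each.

[⇒] Suppose N ≡ 1 (mod 11). Write N = 11j + 1. Then (11j + 1)² = 121j² + 22j + 1 = 11(11j² + 2j) + 1, so N² ≡ 1 (mod 11).

[⇐] This fails: take N = 10. Then 10² = 100 ≡ 1 (mod 11), yet 10 ≡ 10 (mod 11), not 1.

(⇒) holds; (⇐) fails.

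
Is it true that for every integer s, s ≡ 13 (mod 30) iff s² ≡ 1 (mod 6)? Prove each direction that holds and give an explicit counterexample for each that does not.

(⇒) Suppose s ≡ 13 (mod 30). Then s² ≡ 13² = 169 (mod 30), and since 6 ∣ 30, also s² ≡ 1 (mod 6).

(⇐) This fails: take s = 1. Then 1² = 1 ≡ 1 (mod 6), yet 1 ≡ 1 (mod 30), not 13.

Not equivalent: only (⇒) holds.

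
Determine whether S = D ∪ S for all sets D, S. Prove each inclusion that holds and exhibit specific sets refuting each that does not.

Forward inclusion. Let x ∈ S. Then either x ∈ S and x ∉ D; or x ∈ D ∩ S. In each case x ∈ D ∪ S, so S ⊆ D ∪ S.

Reverse inclusion. This inclusion fails. Take D = {1}, S = ∅; then 1 ∈ D ∪ S but 1 ∉ S.

Only the forward inclusion holds.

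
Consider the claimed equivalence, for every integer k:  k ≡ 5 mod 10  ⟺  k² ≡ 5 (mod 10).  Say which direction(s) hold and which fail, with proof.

Equivalent; both directions hold.

[⇒] Suppose k ≡ 5 mod 10. Write k = 10j + 5. Then (10j + 5)² = 100j² + 100j + 25 = 10(10j² + 10j + 2) + 5, so k² ≡ 5 (mod 10).

[⇐] Conversely, suppose k² ≡ 5 (mod 10). The only residue r in {0, …, 9} with r² ≡ 5 (mod 10) is r = 5, so k ≡ 5 (mod 10).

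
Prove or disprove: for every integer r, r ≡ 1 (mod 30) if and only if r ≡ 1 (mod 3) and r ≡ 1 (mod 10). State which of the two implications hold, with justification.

The biconditional holds.

(⟹) Suppose r ≡ 1 (mod 30); write r = 30j + 1. Since 3 ∣ 30, reducing mod 3 gives r ≡ 1 (mod 3); since 10 ∣ 30, reducing mod 10 gives r ≡ 1 (mod 10).

(⟸) Conversely, if r ≡ 1 (mod 3) and r ≡ 1 (mod 10), then by the Chinese remainder theorem r ≡ 1 (mod 30). This is exactly r ≡ 1 (mod 30).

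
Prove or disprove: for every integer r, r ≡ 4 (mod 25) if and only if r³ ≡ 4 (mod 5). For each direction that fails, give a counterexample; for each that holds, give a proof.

(⇐) This fails: take r = 9. Then 9³ = 729 ≡ 4 (mod 5), yet 9 ≡ 9 (mod 25), not 4.

(⇒) Suppose r ≡ 4 (mod 25). Then r³ ≡ 4³ = 64 (mod 25), and since 5 ∣ 25, also r³ ≡ 4 (mod 5).

Not equivalent: only (⇒) holds.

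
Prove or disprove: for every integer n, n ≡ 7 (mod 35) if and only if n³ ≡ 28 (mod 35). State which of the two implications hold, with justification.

The biconditional holds.

(→) Suppose n ≡ 7 (mod 35). Write n = 35j + 7. Then (35j + 7)³ = 42875j³ + 25725j² + 5145j + 343 = 35(1225j³ + 735j² + 147j + 9) + 28, so n³ ≡ 28 (mod 35).

(←) Conversely, suppose n³ ≡ 28 (mod 35). The only residue r in {0, …, 34} with r³ ≡ 28 (mod 35) is r = 7, so n ≡ 7 (mod 35).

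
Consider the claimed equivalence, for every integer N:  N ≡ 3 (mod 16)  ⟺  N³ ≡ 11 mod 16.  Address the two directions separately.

[⇐] Suppose N³ ≡ 11 (mod 16). The only residue r in {0, …, 15} with r³ ≡ 11 (mod 16) is r = 3, so N ≡ 3 (mod 16).

[⇒] Suppose N ≡ 3 (mod 16). Write N = 16j + 3. Then (16j + 3)³ = 4096j³ + 2304j² + 432j + 27 = 16(256j³ + 144j² + 27j + 1) + 11, so N³ ≡ 11 (mod 16).

Both directions hold.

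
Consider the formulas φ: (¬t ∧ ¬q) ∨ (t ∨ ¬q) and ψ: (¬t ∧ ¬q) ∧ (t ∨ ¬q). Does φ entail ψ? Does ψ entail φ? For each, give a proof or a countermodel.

(⇒) This fails. Under t = T, q = F, the left side is true but the right side is false.

(⇐) Assume the antecedent. If t is true, the antecedent cannot hold. If t is false, the antecedent forces (t = F, q = F), and (¬t ∧ ¬q) ∨ (t ∨ ¬q) holds there. Either way (¬t ∧ ¬q) ∨ (t ∨ ¬q) holds.

Only the reverse direction holds.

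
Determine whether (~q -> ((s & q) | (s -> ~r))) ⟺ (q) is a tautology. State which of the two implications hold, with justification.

Forward direction. This fails. Under r = F, s = F, q = F, the left side is true but the right side is false.

Converse. Assume the antecedent. If r is true, the antecedent forces (r = T, s = F, q = T) or (r = T, s = T, q = T), and ~q -> ((s & q) | (s -> ~r)) holds there. If r is false, ~q -> ((s & q) | (s -> ~r)) reduces to true regardless of the other variables. Either way ~q -> ((s & q) | (s -> ~r)) holds.

(⇒) fails; (⇐) holds.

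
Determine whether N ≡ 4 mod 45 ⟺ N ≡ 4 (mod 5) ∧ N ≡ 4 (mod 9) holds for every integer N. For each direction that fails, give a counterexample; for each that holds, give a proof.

Forward direction. Suppose N ≡ 4 (mod 45); write N = 45j + 4. Since 5 ∣ 45, reducing mod 5 gives N ≡ 4 (mod 5); since 9 ∣ 45, reducing mod 9 gives N ≡ 4 (mod 9).

Converse. If N ≡ 4 (mod 5) and N ≡ 4 (mod 9), then by the Chinese remainder theorem N ≡ 4 (mod 45). This is exactly N ≡ 4 (mod 45).

Both implications hold.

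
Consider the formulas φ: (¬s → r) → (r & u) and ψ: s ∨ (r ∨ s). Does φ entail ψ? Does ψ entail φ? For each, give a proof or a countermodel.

Forward direction. This fails. Under s = F, r = F, u = F, the left side is true but the right side is false.

Converse. This fails. Under s = T, r = F, u = F, the left side is false but the right side is true.

Neither implication holds.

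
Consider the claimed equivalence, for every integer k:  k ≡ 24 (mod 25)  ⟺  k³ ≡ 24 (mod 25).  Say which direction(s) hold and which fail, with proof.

Both directions hold; the statement is true.

[⇒] Suppose k ≡ 24 (mod 25). Write k = 25j + 24. Then (25j + 24)³ = 15625j³ + 45000j² + 43200j + 13824 = 25(625j³ + 1800j² + 1728j + 552) + 24, so k³ ≡ 24 (mod 25).

[⇐] Conversely, suppose k³ ≡ 24 (mod 25). The only residue r in {0, …, 24} with r³ ≡ 24 (mod 25) is r = 24, so k ≡ 24 (mod 25).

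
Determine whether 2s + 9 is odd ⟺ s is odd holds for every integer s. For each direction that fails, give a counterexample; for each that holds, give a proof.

Only the reverse direction holds.

(⇒) This fails: take s = 0. Then 2s + 9 = 9, which is odd, yet s = 0 is even, not odd.

(⇐) Suppose s is odd. Since 2 is even, 2s is even for every s, so 2s + 9 has the same parity as 9, which is odd. Hence 2s + 9 is odd.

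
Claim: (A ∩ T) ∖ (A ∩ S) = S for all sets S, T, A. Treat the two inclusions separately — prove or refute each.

Both inclusions fail.

(⊆) This inclusion fails. Take S = ∅, T = {1}, A = {1}; then 1 ∈ (A ∩ T) ∖ (A ∩ S) but 1 ∉ S.

(⊇) This inclusion fails. Take S = {1}, T = ∅, A = ∅; then 1 ∈ S but 1 ∉ (A ∩ T) ∖ (A ∩ S).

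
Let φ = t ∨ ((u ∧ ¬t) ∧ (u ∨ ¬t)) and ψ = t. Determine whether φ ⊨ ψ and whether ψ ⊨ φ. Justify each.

Only the reverse direction holds.

(⇒) This fails. Under t = F, u = T, the left side is true but the right side is false.

(⇐) Assume the antecedent. If t is true, t ∨ ((u ∧ ¬t) ∧ (u ∨ ¬t)) reduces to true regardless of the other variables. If t is false, the antecedent cannot hold. Either way t ∨ ((u ∧ ¬t) ∧ (u ∨ ¬t)) holds.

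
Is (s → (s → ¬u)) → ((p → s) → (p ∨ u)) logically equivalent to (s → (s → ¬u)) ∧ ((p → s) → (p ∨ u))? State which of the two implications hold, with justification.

Not equivalent: only (⇐) holds.

Converse. Assume the antecedent. If p is true, the consequent reduces to true regardless of the other variables. If p is false, the antecedent forces (p = F, s = F, u = T), and the consequent holds there. Either way the consequent holds.

Forward direction. This fails. Under p = F, s = T, u = T, the left side is true but the right side is false.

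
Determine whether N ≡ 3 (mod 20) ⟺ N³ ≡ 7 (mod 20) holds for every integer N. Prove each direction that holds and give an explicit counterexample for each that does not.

(→) Suppose N ≡ 3 (mod 20). Write N = 20j + 3. Then (20j + 3)³ = 8000j³ + 3600j² + 540j + 27 = 20(400j³ + 180j² + 27j + 1) + 7, so N³ ≡ 7 (mod 20).

(←) Conversely, suppose N³ ≡ 7 (mod 20). The only residue r in {0, …, 19} with r³ ≡ 7 (mod 20) is r = 3, so N ≡ 3 (mod 20).

Both implications hold.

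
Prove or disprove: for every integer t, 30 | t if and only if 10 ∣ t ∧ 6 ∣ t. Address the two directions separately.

(⟹) If 30 ∣ t, write t = 30q. Since 30 = 3·10, t = 10·(3q), so 10 ∣ t; and since 30 = 5·6, t = 6·(5q), so 6 ∣ t.

(⟸) Suppose 10 ∣ t and 6 ∣ t. Any common multiple of 10 and 6 is a multiple of their lcm; here lcm(10, 6) = 10·6/gcd(10, 6) = 60/2 = 30, so 30 ∣ t.

Both directions hold.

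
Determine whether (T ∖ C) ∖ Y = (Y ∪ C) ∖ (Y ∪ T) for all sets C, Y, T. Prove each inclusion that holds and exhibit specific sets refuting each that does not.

(⟹) This inclusion fails. Take C = ∅, Y = ∅, T = {1}; then 1 ∈ (T ∖ C) ∖ Y but 1 ∉ (Y ∪ C) ∖ (Y ∪ T).

(⟸) This inclusion fails. Take C = {1}, Y = ∅, T = ∅; then 1 ∈ (Y ∪ C) ∖ (Y ∪ T) but 1 ∉ (T ∖ C) ∖ Y.

(⊆) fails and (⊇) fails.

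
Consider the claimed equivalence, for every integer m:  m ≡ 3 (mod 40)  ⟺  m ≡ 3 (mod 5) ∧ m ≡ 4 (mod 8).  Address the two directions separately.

Forward direction. This fails: m = 3 gives 3 ≡ 3 (mod 40) but 3 ≡ 3 (mod 8), so the conjunction on the right does not hold.

Converse. This fails: m = 28 satisfies both congruences on the right (28 ≡ 3 mod 5 and 28 ≡ 4 mod 8) yet 28 ≡ 28 (mod 40), not 3.

(⇒) fails and (⇐) fails.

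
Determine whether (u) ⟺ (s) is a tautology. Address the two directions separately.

(⇒) fails and (⇐) fails.

(→) This fails. Under s = F, u = T, the left side is true but the right side is false.

(←) This fails. Under s = T, u = F, the left side is false but the right side is true.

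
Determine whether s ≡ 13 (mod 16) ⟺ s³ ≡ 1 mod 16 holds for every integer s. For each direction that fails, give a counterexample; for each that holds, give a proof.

(→) This fails: take s = 13. Then 13 ≡ 13 (mod 16), but 13³ = 2197 ≡ 5 (mod 16), not 1.

(←) This fails: take s = 1. Then 1³ = 1 ≡ 1 (mod 16), yet 1 ≡ 1 (mod 16), not 13.

Both directions fail.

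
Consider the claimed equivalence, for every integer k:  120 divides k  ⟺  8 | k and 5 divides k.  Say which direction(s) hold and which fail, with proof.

(⟹) If 120 ∣ k, write k = 120q. Since 120 = 15·8, k = 8·(15q), so 8 ∣ k; and since 120 = 24·5, k = 5·(24q), so 5 ∣ k.

(⟸) This fails: take k = 40. Both 8 ∣ 40 and 5 ∣ 40, yet 40 is not a multiple of 120 (since 40 = 0·120 + 40), so 120 ∤ 40.

Not equivalent: only (⇒) holds.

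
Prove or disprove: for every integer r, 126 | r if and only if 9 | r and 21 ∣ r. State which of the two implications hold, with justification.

Only the forward implication holds.

[⇐] This fails: take r = 63. Both 9 ∣ 63 and 21 ∣ 63, yet 63 is not a multiple of 126 (since 63 = 0·126 + 63), so 126 ∤ 63.

[⇒] If 126 ∣ r, write r = 126q. Since 126 = 14·9, r = 9·(14q), so 9 ∣ r; and since 126 = 6·21, r = 21·(6q), so 21 ∣ r.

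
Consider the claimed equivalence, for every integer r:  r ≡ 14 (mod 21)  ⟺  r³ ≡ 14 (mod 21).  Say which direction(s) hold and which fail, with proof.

(⇐) Suppose r³ ≡ 14 (mod 21). The only residue r in {0, …, 20} with r³ ≡ 14 (mod 21) is r = 14, so r ≡ 14 (mod 21).

(⇒) Suppose r ≡ 14 (mod 21). Write r = 21j + 14. Then (21j + 14)³ = 9261j³ + 18522j² + 12348j + 2744 = 21(441j³ + 882j² + 588j + 130) + 14, so r³ ≡ 14 (mod 21).

The biconditional holds.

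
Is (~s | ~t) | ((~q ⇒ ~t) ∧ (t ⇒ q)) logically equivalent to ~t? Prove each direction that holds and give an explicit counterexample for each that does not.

(⇒) This fails. Under s = F, t = T, q = F, the left side is true but the right side is false.

(⇐) Assume the antecedent. If s is true, the antecedent forces (s = T, t = F, q = F) or (s = T, t = F, q = T), and the consequent holds there. If s is false, the consequent reduces to true regardless of the other variables. Either way the consequent holds.

Only the converse holds.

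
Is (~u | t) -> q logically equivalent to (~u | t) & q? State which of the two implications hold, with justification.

(⇒) This fails. Under t = F, q = F, u = T, the left side is true but the right side is false.

(⇐) Assume the antecedent. If t is true, the antecedent forces (t = T, q = T, u = F) or (t = T, q = T, u = T), and (~u | t) -> q holds there. If t is false, the antecedent forces (t = F, q = T, u = F), and (~u | t) -> q holds there. Either way (~u | t) -> q holds.

Not equivalent: only (⇐) holds.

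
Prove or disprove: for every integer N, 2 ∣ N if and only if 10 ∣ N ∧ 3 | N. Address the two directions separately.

(⇒) fails; (⇐) holds.

[⇒] This fails: take N = 2. Certainly 2 ∣ 2, but 10 ∤ 2.

[⇐] Suppose 10 ∣ N and 3 ∣ N. Any common multiple of 10 and 3 is a multiple of their lcm; here gcd(10, 3) = 1, so lcm(10, 3) = 10·3 = 30, so 30 ∣ N. Since 2 ∣ 30, it follows that 2 ∣ N.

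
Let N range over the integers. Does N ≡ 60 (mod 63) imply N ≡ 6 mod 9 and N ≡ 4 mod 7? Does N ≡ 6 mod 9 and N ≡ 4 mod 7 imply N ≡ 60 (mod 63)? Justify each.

Both directions hold; the statement is true.

[⇐] If N ≡ 6 (mod 9) and N ≡ 4 (mod 7), then by the Chinese remainder theorem N ≡ 60 (mod 63). This is exactly N ≡ 60 (mod 63).

[⇒] Suppose N ≡ 60 (mod 63); write N = 63j + 60. Since 9 ∣ 63, reducing mod 9 gives N ≡ 60 ≡ 6 (mod 9); since 7 ∣ 63, reducing mod 7 gives N ≡ 60 ≡ 4 (mod 7).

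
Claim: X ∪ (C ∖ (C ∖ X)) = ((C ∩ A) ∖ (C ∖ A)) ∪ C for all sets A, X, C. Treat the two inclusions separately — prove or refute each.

Neither inclusion holds.

(⟹) This inclusion fails. Take A = ∅, X = {1}, C = ∅; then 1 ∈ X ∪ (C ∖ (C ∖ X)) but 1 ∉ ((C ∩ A) ∖ (C ∖ A)) ∪ C.

(⟸) This inclusion fails. Take A = ∅, X = ∅, C = {1}; then 1 ∈ ((C ∩ A) ∖ (C ∖ A)) ∪ C but 1 ∉ X ∪ (C ∖ (C ∖ X)).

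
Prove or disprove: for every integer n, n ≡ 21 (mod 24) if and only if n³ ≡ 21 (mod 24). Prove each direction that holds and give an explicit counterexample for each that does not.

Both directions hold; the statement is true.

(→) Suppose n ≡ 21 (mod 24). Write n = 24j + 21. Then (24j + 21)³ = 13824j³ + 36288j² + 31752j + 9261 = 24(576j³ + 1512j² + 1323j + 385) + 21, so n³ ≡ 21 (mod 24).

(←) Conversely, suppose n³ ≡ 21 (mod 24). The only residue r in {0, …, 23} with r³ ≡ 21 (mod 24) is r = 21, so n ≡ 21 (mod 24).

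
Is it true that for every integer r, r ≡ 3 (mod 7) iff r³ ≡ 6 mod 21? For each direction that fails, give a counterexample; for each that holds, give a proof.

Neither implication holds.

(⟹) This fails: take r = 10. Then 10 ≡ 3 (mod 7), but 10³ = 1000 ≡ 13 (mod 21), not 6.

(⟸) This fails: take r = 6. Then 6³ = 216 ≡ 6 (mod 21), yet 6 ≡ 6 (mod 7), not 3.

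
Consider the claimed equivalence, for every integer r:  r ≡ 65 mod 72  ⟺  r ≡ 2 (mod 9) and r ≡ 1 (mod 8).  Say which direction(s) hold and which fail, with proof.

Both implications hold.

(→) Suppose r ≡ 65 (mod 72); write r = 72j + 65. Since 9 ∣ 72, reducing mod 9 gives r ≡ 65 ≡ 2 (mod 9); since 8 ∣ 72, reducing mod 8 gives r ≡ 65 ≡ 1 (mod 8).

(←) Conversely, if r ≡ 2 (mod 9) and r ≡ 1 (mod 8), then by the Chinese remainder theorem r ≡ 65 (mod 72). This is exactly r ≡ 65 (mod 72).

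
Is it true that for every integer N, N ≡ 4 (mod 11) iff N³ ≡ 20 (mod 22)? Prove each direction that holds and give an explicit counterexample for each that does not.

(→) This fails: take N = 15. Then 15 ≡ 4 (mod 11), but 15³ = 3375 ≡ 9 (mod 22), not 20.

(←) Conversely, the residues r modulo 22 with r³ ≡ 20 (mod 22) are exactly {4}, and each is ≡ 4 (mod 11).

The forward direction fails; the converse holds.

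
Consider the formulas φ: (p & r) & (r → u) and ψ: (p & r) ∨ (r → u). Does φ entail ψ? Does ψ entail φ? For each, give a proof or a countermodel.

[⇒] Assume the antecedent. If r is true, the antecedent forces (r = T, u = T, p = T), and (p & r) ∨ (r → u) holds there. If r is false, the antecedent cannot hold. Either way (p & r) ∨ (r → u) holds.

[⇐] This fails. Under r = F, u = F, p = F, the left side is false but the right side is true.

The forward direction holds; the converse fails.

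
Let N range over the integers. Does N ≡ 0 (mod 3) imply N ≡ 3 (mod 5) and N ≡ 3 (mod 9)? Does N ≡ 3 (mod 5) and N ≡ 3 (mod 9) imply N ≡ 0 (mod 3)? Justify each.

(→) This fails: N = 0 gives 0 ≡ 0 (mod 3) but 0 ≡ 0 (mod 5), so the conjunction on the right does not hold.

(←) Conversely, if N ≡ 3 (mod 5) and N ≡ 3 (mod 9), then by the Chinese remainder theorem N ≡ 3 (mod 45). Since 3 ≡ 0 (mod 3) and 3 ∣ 45, we get N ≡ 0 (mod 3).

Only the converse holds.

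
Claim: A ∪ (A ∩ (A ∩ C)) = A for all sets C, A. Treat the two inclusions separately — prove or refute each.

Both inclusions hold; the sets are equal.

(⟹) Let x ∈ A ∪ (A ∩ (A ∩ C)). Then either x ∈ A and x ∉ C; or x ∈ C ∩ A. In each case x ∈ A, so A ∪ (A ∩ (A ∩ C)) ⊆ A.

(⟸) Let x ∈ A. Then either x ∈ A and x ∉ C; or x ∈ C ∩ A. In each case x ∈ A ∪ (A ∩ (A ∩ C)), so A ⊆ A ∪ (A ∩ (A ∩ C)).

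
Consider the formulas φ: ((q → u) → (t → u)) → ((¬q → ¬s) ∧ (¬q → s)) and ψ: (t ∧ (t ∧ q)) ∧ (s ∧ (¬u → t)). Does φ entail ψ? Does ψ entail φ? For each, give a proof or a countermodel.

(⇒) fails; (⇐) holds.

(⟹) This fails. Under t = T, s = F, q = F, u = F, the left side is true but the right side is false.

(⟸) Assume the antecedent. If t is true, the antecedent forces (t = T, s = T, q = T, u = F) or (t = T, s = T, q = T, u = T), and the consequent holds there. If t is false, the antecedent cannot hold. Either way the consequent holds.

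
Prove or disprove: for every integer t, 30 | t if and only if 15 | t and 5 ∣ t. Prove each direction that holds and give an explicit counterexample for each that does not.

Forward direction. If 30 ∣ t, write t = 30q. Since 30 = 2·15, t = 15·(2q), so 15 ∣ t; and since 30 = 6·5, t = 5·(6q), so 5 ∣ t.

Converse. This fails: take t = 15. Both 15 ∣ 15 and 5 ∣ 15, yet 15 is not a multiple of 30 (since 15 = 0·30 + 15), so 30 ∤ 15.

(⇒) holds; (⇐) fails.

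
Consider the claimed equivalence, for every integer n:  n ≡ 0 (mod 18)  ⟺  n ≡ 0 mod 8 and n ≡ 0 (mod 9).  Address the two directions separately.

(⟹) This fails: n = 18 gives 18 ≡ 0 (mod 18) but 18 ≡ 2 (mod 8), so the conjunction on the right does not hold.

(⟸) Conversely, if n ≡ 0 (mod 8) and n ≡ 0 (mod 9), then by the Chinese remainder theorem n ≡ 0 (mod 72). Since 0 ≡ 0 (mod 18) and 18 ∣ 72, we get n ≡ 0 (mod 18).

(⇒) fails; (⇐) holds.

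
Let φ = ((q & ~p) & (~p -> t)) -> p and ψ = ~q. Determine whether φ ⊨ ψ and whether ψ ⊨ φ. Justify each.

The forward direction fails; the converse holds.

(→) This fails. Under t = F, q = T, p = F, the left side is true but the right side is false.

(←) Assume the antecedent. If t is true, the antecedent forces (t = T, q = F, p = F) or (t = T, q = F, p = T), and ((q & ~p) & (~p -> t)) -> p holds there. If t is false, ((q & ~p) & (~p -> t)) -> p reduces to true regardless of the other variables. Either way ((q & ~p) & (~p -> t)) -> p holds.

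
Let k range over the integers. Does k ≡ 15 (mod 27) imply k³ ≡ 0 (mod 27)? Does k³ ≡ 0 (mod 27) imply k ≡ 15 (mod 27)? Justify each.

Not equivalent: only (⇒) holds.

(⇒) Suppose k ≡ 15 (mod 27). Write k = 27j + 15. Then (27j + 15)³ = 19683j³ + 32805j² + 18225j + 3375 = 27(729j³ + 1215j² + 675j + 125) + 0, so k³ ≡ 0 (mod 27).

(⇐) This fails: take k = 0. Then 0³ = 0 ≡ 0 (mod 27), yet 0 ≡ 0 (mod 27), not 15.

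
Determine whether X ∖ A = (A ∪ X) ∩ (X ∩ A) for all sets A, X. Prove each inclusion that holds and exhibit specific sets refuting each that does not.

Forward inclusion. This inclusion fails. Take A = ∅, X = {1}; then 1 ∈ X ∖ A but 1 ∉ (A ∪ X) ∩ (X ∩ A).

Reverse inclusion. This inclusion fails. Take A = {1}, X = {1}; then 1 ∈ (A ∪ X) ∩ (X ∩ A) but 1 ∉ X ∖ A.

(⊆) fails and (⊇) fails.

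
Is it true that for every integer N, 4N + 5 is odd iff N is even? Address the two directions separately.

(⇒) fails; (⇐) holds.

(→) This fails: take N = 1. Then 4N + 5 = 9, which is odd, yet N = 1 is odd, not even.

(←) Suppose N is even. Since 4 is even, 4N is even for every N, so 4N + 5 has the same parity as 5, which is odd. Hence 4N + 5 is odd.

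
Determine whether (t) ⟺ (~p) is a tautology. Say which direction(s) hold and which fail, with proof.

(⇒) fails and (⇐) fails.

Forward direction. This fails. Under t = T, p = T, the left side is true but the right side is false.

Converse. This fails. Under t = F, p = F, the left side is false but the right side is true.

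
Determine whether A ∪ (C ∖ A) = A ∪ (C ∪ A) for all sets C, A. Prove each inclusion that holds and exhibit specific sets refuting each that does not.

(⊆) Let x ∈ A ∪ (C ∖ A). Then either x ∈ C and x ∉ A; or x ∈ A and x ∉ C; or x ∈ C ∩ A. In each case x ∈ A ∪ (C ∪ A), so A ∪ (C ∖ A) ⊆ A ∪ (C ∪ A).

(⊇) Let x ∈ A ∪ (C ∪ A). Then either x ∈ C and x ∉ A; or x ∈ A and x ∉ C; or x ∈ C ∩ A. In each case x ∈ A ∪ (C ∖ A), so A ∪ (C ∪ A) ⊆ A ∪ (C ∖ A).

Both inclusions hold; the sets are equal.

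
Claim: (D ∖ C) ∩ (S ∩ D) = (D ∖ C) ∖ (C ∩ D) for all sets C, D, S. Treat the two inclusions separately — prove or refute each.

(⟹) Let x ∈ (D ∖ C) ∩ (S ∩ D). Then x ∈ D ∩ S and x ∉ C, from which x ∈ (D ∖ C) ∖ (C ∩ D).

(⟸) This inclusion fails. Take C = ∅, D = {1}, S = ∅; then 1 ∈ (D ∖ C) ∖ (C ∩ D) but 1 ∉ (D ∖ C) ∩ (S ∩ D).

The sets are not equal: only the forward inclusion holds.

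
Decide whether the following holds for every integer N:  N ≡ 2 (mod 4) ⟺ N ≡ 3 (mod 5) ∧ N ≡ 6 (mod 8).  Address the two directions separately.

(⇒) fails; (⇐) holds.

Forward direction. This fails: N = 2 gives 2 ≡ 2 (mod 4) but 2 ≡ 2 (mod 5), so the conjunction on the right does not hold.

Converse. If N ≡ 3 (mod 5) and N ≡ 6 (mod 8), then by the Chinese remainder theorem N ≡ 38 (mod 40). Since 38 ≡ 2 (mod 4) and 4 ∣ 40, we get N ≡ 2 (mod 4).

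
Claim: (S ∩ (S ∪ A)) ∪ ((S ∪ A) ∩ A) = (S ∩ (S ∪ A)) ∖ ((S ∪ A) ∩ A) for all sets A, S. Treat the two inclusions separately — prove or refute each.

(⊆) fails; (⊇) holds.

(⊆) This inclusion fails. Take A = {1}, S = ∅; then 1 ∈ (S ∩ (S ∪ A)) ∪ ((S ∪ A) ∩ A) but 1 ∉ (S ∩ (S ∪ A)) ∖ ((S ∪ A) ∩ A).

(⊇) Let x ∈ (S ∩ (S ∪ A)) ∖ ((S ∪ A) ∩ A). Then x ∈ S and x ∉ A, from which x ∈ (S ∩ (S ∪ A)) ∪ ((S ∪ A) ∩ A).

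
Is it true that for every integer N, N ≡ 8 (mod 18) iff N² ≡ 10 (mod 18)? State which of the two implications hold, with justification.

Only the forward direction holds.

(→) Suppose N ≡ 8 (mod 18). Write N = 18j + 8. Then (18j + 8)² = 324j² + 288j + 64 = 18(18j² + 16j + 3) + 10, so N² ≡ 10 (mod 18).

(←) This fails: take N = 10. Then 10² = 100 ≡ 10 (mod 18), yet 10 ≡ 10 (mod 18), not 8.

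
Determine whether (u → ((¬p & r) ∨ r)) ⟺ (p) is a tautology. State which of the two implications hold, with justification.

Neither direction holds.

Forward direction. This fails. Under r = F, p = F, u = F, the left side is true but the right side is false.

Converse. This fails. Under r = F, p = T, u = T, the left side is false but the right side is true.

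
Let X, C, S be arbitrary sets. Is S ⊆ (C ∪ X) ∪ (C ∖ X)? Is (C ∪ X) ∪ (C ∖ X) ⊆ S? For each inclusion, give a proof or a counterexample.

(⊆) This inclusion fails. Take X = ∅, C = ∅, S = {1}; then 1 ∈ S but 1 ∉ (C ∪ X) ∪ (C ∖ X).

(⊇) This inclusion fails. Take X = {1}, C = ∅, S = ∅; then 1 ∈ (C ∪ X) ∪ (C ∖ X) but 1 ∉ S.

Both inclusions fail.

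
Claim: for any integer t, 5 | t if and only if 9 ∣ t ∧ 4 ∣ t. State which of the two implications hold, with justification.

Neither direction holds.

(→) This fails: take t = 5. Certainly 5 ∣ 5, but 9 ∤ 5.

(←) This fails: take t = 36. Both 9 ∣ 36 and 4 ∣ 36, yet 36 is not a multiple of 5 (since 36 = 7·5 + 1), so 5 ∤ 36.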